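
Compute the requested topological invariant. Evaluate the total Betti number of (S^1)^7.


b_k(T^7) = C(7,k), so the sum over k is sum_k C(7,k) = 2^7.
Total = 2^7 = 128

128


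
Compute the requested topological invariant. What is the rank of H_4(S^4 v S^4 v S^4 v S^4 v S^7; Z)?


For a wedge of spheres, H_k (k>0) is free on one generator per sphere of dimension k.
Spheres of dimension 4: count = 4.
b_4 = 4

4


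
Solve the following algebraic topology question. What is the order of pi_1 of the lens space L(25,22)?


pi_1(L(p,q)) = Z/pZ for any q coprime to p.
|pi_1(L(25,22))| = 25

25


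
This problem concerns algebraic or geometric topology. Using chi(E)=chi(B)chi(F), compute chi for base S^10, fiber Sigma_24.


chi(S^10) = 2 (n even), chi(Sigma_24) = 2 - 2*24 = -46.
chi(E) = 2 * (-46) = -92

-92


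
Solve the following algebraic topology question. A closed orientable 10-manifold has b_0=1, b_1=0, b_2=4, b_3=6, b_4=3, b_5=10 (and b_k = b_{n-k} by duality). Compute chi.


By Poincare duality b_k = b_{10-k}, so full Betti numbers: b_0=1, b_1=0, b_2=4, b_3=6, b_4=3, b_5=10, b_6=3, b_7=6, b_8=4, b_9=0, b_10=1.
chi = sum (-1)^k b_k = -6

-6


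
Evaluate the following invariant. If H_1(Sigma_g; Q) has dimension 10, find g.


For a closed orientable surface: b_1 = 2g.
10 = 2g
g = 10 / 2 = 5

5


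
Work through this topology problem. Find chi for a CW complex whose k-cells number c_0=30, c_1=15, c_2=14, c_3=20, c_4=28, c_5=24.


chi = sum_k (-1)^k c_k.
= (-1)^0*30 + (-1)^1*15 + (-1)^2*14 + (-1)^3*20 + (-1)^4*28 + (-1)^5*24
= (30) + (-15) + (14) + (-20) + (28) + (-24)
= 13

13


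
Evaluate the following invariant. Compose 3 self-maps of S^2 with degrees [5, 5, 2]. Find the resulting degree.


Degree is multiplicative: deg(composition) = product of degrees.
= (5) * (5) * (2) = 50

50


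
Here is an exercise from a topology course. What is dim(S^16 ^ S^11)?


S^m ^ S^n = S^{m+n}.
k = 16 + 11 = 27

27


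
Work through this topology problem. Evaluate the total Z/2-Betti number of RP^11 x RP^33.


dim H^*(RP^n; Z/2) = n+1 (one Z/2 in each degree 0..n).
Total Betti number is multiplicative.
Total = (11+1) * (33+1) = 12 * 34 = 408

408


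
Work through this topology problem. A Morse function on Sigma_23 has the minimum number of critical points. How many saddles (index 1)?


A perfect Morse function has m_k = b_k.
For Sigma_23: b_0=1, b_1=2g=46, b_2=1.
Saddles m_1 = 2g = 46

46


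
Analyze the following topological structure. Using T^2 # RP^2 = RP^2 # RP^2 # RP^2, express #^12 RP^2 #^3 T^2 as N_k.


Since a >= 1, the sum is non-orientable; each T^2 can be replaced by RP^2 # RP^2 (since T^2#RP^2 = 3RP^2).
Total crosscaps k = 12 + 2*3 = 18.
Check via chi: chi = 12*1 + 3*0 - (12+3-1)*2 = -16 = 2 - k = -16. Consistent.

18


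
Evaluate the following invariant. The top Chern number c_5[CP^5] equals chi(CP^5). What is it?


For any closed oriented manifold, <e(TM),[M]> = chi(M).
chi(CP^5) = 5+1 = 6

6


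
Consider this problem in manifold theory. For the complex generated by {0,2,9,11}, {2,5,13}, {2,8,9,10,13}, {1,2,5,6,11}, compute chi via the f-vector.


Enumerate all faces; f-vector: f_0=10, f_1=25, f_2=25, f_3=11, f_4=2.
chi = sum (-1)^k f_k = 1

1


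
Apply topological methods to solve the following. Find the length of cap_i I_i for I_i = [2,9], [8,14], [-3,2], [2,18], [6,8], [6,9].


Intersection = [max(a_i), min(b_i)] = [8, 2].
Since 8 > 2, the intersection is empty.
Length = 0

0


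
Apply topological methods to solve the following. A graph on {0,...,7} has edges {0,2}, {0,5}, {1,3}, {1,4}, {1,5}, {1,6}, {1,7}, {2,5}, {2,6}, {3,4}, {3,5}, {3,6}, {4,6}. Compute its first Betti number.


b_1 = E - V + (number of components).
E = 13, V = 8, components = 1.
b_1 = 13 - 8 + 1 = 6

6


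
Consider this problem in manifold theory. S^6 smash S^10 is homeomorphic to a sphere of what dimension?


S^m ^ S^n = S^{m+n}.
k = 6 + 10 = 16

16


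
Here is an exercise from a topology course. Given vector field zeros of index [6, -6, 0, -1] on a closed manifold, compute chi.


Poincare-Hopf: chi(M) = sum of indices of zeros.
chi = (6) + (-6) + (0) + (-1) = -1

-1


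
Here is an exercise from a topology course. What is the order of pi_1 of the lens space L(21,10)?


pi_1(L(p,q)) = Z/pZ for any q coprime to p.
|pi_1(L(21,10))| = 21

21


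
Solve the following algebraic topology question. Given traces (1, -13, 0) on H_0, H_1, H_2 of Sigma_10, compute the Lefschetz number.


L(f) = tr(f_0*) - tr(f_1*) + tr(f_2*).
= 1 - (-13) + (0)
= 14

14


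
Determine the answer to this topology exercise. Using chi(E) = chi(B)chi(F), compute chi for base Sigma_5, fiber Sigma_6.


For a fiber bundle F -> E -> B (with CW structure): chi(E) = chi(B) * chi(F).
chi(Sigma_5) = -8, chi(Sigma_6) = -10.
chi(E) = (-8) * (-10) = 80

80


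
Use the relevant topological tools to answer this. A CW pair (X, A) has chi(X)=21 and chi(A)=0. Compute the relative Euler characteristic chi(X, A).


Relative Euler characteristic: chi(X, A) = chi(X) - chi(A).
= 21 - (0) = 21

21


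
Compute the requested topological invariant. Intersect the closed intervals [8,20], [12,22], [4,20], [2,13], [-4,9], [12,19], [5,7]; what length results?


Intersection = [max(a_i), min(b_i)] = [12, 7].
Since 12 > 7, the intersection is empty.
Length = 0

0


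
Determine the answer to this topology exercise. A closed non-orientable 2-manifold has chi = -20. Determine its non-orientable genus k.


chi = 2 - k for closed non-orientable surfaces with k crosscaps.
-20 = 2 - k
k = 2 - (-20) = 22

22


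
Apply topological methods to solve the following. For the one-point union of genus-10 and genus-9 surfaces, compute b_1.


For a wedge: H_1(A v B) = H_1(A) + H_1(B).
b_1(Sigma_10) = 20, b_1(Sigma_9) = 18.
b_1 = 20 + 18 = 38

38


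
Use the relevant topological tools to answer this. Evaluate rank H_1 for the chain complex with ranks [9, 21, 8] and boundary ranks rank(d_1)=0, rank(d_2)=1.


rank H_k = rank(ker d_k) - rank(im d_{k+1}).
rank(ker d_1) = rank(C_1) - rank(d_1) = 21 - 0 = 21.
rank(im d_{1+1}) = 1.
rank H_1 = 21 - 1 = 20

20


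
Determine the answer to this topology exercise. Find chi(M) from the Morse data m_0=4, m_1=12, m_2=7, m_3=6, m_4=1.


Morse theory: chi(M) = sum_k (-1)^k m_k where m_k = #(index-k critical points).
= (4) + (-12) + (7) + (-6) + (1) = -6

-6


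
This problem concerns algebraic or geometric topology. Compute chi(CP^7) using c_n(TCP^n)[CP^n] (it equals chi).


For any closed oriented manifold, <e(TM),[M]> = chi(M).
chi(CP^7) = 7+1 = 8

8


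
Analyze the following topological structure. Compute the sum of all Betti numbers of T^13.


b_k(T^13) = C(13,k), so the sum over k is sum_k C(13,k) = 2^13.
Total = 2^13 = 8192

8192


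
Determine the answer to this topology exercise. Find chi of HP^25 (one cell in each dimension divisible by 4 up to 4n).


HP^25 has one cell in each dimension 0, 4, ..., 4*25 (25+1 cells, all even-dim).
chi = 25 + 1 = 26

26


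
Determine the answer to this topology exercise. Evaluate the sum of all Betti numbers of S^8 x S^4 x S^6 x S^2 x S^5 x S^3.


Total Betti number is multiplicative under products.
Each S^d (d>=1) has total Betti number 2.
There are 6 sphere factors.
Total = 2^6 = 64

64


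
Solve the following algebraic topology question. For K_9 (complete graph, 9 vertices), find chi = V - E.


K_9: V = 9, E = C(9,2) = 36.
chi = V - E = 9 - 36 = -27

-27


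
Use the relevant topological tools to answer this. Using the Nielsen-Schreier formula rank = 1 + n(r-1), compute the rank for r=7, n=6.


Nielsen-Schreier: an index-n subgroup of F_r is free of rank 1 + n(r-1).
Equivalently: chi(cover) = n*chi(base); chi(vee_r S^1) = 1 - 7 = -6.
chi(E) = 6*(-6) = -36; rank = 1 - chi(E) = 1 - (-36) = 37.
rank = 1 + 6*(7-1) = 1 + 36 = 37

37


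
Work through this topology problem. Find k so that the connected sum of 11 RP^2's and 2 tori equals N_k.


Since a >= 1, the sum is non-orientable; each T^2 can be replaced by RP^2 # RP^2 (since T^2#RP^2 = 3RP^2).
Total crosscaps k = 11 + 2*2 = 15.
Check via chi: chi = 11*1 + 2*0 - (11+2-1)*2 = -13 = 2 - k = -13. Consistent.

15


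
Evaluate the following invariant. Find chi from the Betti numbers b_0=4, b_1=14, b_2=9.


chi = sum_k (-1)^k b_k.
= (4) + (-14) + (9)
= -1

-1


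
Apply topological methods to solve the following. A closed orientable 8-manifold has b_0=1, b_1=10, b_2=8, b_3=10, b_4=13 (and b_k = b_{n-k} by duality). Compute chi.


By Poincare duality b_k = b_{8-k}, so full Betti numbers: b_0=1, b_1=10, b_2=8, b_3=10, b_4=13, b_5=10, b_6=8, b_7=10, b_8=1.
chi = sum (-1)^k b_k = -9

-9


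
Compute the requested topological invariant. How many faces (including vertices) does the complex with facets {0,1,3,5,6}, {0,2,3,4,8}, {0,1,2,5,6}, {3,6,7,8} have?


Each maximal simplex on m vertices has 2^m - 1 nonempty faces.
Take the union (dedupe shared faces).
Total distinct faces = 83

83


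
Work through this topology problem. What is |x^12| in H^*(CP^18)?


|x| = 2 in H^*(CP^n).
|x^12| = 12 * |x| = 12 * 2 = 24

24


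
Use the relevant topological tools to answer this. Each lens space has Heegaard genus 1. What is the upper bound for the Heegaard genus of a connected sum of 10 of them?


Heegaard genus satisfies g(A#B) <= g(A) + g(B).
Each lens space has g = 1.
Upper bound: 10 * 1 = 10

10


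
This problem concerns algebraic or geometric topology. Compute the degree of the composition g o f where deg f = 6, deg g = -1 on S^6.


Degree is multiplicative under composition: deg(g o f) = deg(g) * deg(f).
= -1 * 6 = -6

-6


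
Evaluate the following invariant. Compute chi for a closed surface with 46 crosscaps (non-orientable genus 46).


For a non-orientable closed surface with k crosscaps: chi = 2 - k.
Here k = 46.
chi = 2 - 46 = -44

-44


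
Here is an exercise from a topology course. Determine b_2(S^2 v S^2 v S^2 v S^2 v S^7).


For a wedge of spheres, H_k (k>0) is free on one generator per sphere of dimension k.
Spheres of dimension 2: count = 4.
b_2 = 4

4


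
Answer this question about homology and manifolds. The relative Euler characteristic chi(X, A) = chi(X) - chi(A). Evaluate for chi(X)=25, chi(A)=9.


Relative Euler characteristic: chi(X, A) = chi(X) - chi(A).
= 25 - (9) = 16

16


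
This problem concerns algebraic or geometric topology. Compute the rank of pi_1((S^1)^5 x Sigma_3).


pi_1(A x B) = pi_1(A) x pi_1(B); rank of abelianization = b_1.
b_1(T^5) = 5, b_1(Sigma_3) = 2*3 = 6.
b_1(product) = 5 + 6 = 11

11


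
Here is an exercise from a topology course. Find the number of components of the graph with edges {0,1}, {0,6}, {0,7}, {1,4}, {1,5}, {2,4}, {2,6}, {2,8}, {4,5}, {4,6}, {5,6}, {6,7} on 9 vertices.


Run DFS/union-find over 9 vertices.
V = 9, E = 12.
Number of components = 2

2


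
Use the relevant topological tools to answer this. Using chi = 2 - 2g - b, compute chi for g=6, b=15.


For a compact orientable surface with genus g and b boundary components: chi = 2 - 2g - b.
chi = 2 - 2*6 - 15 = 2 - 12 - 15 = -25

-25


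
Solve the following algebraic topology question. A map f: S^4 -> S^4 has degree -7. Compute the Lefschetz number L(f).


On S^4: L(f) = tr(f_0*) + (-1)^4 tr(f_4*) = 1 + (-1)^4 * deg(f).
L(f) = 1 + (-1)^4 * -7 = 1 + -7 = -6

-6


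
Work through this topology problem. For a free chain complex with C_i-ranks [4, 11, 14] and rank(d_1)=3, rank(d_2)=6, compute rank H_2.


rank H_k = rank(ker d_k) - rank(im d_{k+1}).
rank(ker d_2) = rank(C_2) - rank(d_2) = 14 - 6 = 8.
rank(im d_{2+1}) = 0.
rank H_2 = 8 - 0 = 8

8


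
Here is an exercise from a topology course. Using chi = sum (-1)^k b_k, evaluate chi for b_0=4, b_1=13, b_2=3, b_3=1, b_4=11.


chi = sum_k (-1)^k b_k.
= (4) + (-13) + (3) + (-1) + (11)
= 4

4


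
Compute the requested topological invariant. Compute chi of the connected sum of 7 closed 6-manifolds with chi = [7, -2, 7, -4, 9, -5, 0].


For n-manifolds: chi(A#B) = chi(A) + chi(B) - chi(S^6).
chi(S^6) = 1 + (-1)^6 = 2.
chi(#) = (sum chi_i) - (7-1)*chi(S^6) = 12 - 6*2 = 0

0


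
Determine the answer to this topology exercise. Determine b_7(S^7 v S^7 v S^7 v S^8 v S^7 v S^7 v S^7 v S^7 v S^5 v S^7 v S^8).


For a wedge of spheres, H_k (k>0) is free on one generator per sphere of dimension k.
Spheres of dimension 7: count = 8.
b_7 = 8

8


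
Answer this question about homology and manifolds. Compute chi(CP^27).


CP^27 has one cell in each even dimension 0, 2, ..., 2*27 (27+1 cells total).
All cells are even-dimensional, so chi = number of cells.
chi = 27 + 1 = 28

28


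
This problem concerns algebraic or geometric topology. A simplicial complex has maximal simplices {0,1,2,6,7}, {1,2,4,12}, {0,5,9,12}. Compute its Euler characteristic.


Enumerate all faces; f-vector: f_0=9, f_1=21, f_2=18, f_3=7, f_4=1.
chi = sum (-1)^k f_k = 0

0


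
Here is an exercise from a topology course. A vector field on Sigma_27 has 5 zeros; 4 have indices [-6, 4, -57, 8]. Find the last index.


Poincare-Hopf: sum of indices = chi(M).
chi(Sigma_27) = 2 - 2*27 = -52.
Sum of known indices = -51.
x = chi - (sum known) = -52 - (-51) = -1

-1


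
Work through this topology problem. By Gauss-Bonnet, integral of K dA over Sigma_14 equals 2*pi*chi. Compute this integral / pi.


Gauss-Bonnet: integral K dA = 2*pi*chi(M).
chi(Sigma_14) = 2 - 2*14 = -26.
(integral K dA)/pi = 2*chi = 2*(-26) = -52

-52


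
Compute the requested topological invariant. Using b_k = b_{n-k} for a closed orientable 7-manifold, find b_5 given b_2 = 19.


Poincare duality for closed orientable n-manifolds: b_k = b_{n-k}.
Here n = 7, so b_5 = b_2 = 19

19


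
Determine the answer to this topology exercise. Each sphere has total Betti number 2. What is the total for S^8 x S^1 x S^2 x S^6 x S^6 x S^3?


Total Betti number is multiplicative under products.
Each S^d (d>=1) has total Betti number 2.
There are 6 sphere factors.
Total = 2^6 = 64

64


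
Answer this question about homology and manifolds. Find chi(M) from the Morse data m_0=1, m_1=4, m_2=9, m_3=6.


Morse theory: chi(M) = sum_k (-1)^k m_k where m_k = #(index-k critical points).
= (1) + (-4) + (9) + (-6) = 0

0


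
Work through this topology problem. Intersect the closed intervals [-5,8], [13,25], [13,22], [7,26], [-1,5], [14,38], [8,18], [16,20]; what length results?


Intersection = [max(a_i), min(b_i)] = [16, 5].
Since 16 > 5, the intersection is empty.
Length = 0

0


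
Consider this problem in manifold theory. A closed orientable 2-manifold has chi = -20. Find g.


chi = 2 - 2g for closed orientable surfaces.
-20 = 2 - 2g
2g = 2 - (-20) = 22
g = 11

11


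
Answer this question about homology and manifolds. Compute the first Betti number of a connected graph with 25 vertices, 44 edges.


For a connected graph: rank(pi_1) = b_1 = E - V + 1 = 1 - chi.
chi = V - E = 25 - 44 = -19.
rank = 1 - (-19) = 44 - 25 + 1 = 20

20


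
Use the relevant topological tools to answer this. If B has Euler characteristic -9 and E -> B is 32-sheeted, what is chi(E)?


For a finite covering: chi(E) = (number of sheets) * chi(B).
chi(E) = 32 * (-9) = -288

-288


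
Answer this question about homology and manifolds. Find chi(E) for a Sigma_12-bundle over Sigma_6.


For a fiber bundle F -> E -> B (with CW structure): chi(E) = chi(B) * chi(F).
chi(Sigma_6) = -10, chi(Sigma_12) = -22.
chi(E) = (-10) * (-22) = 220

220


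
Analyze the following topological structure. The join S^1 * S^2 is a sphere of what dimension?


Join of spheres: S^m * S^n = S^{m+n+1}.
dim = 1 + 2 + 1 = 4

4


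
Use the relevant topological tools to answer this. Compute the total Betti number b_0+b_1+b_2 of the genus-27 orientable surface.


For Sigma_27: b_0 = 1, b_1 = 2g = 54, b_2 = 1.
Total = 1 + 54 + 1 = 56

56


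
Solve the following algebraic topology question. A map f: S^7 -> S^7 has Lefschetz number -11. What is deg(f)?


L(f) = 1 + (-1)^7 deg(f) on S^7.
-11 = 1 + (-1)^7 * deg(f)
(-1)^7 * deg(f) = -12
deg(f) = 12

12


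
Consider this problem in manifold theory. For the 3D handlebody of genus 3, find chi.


A genus-g handlebody deformation retracts to a wedge of g circles.
chi(vee_g S^1) = 1 - g.
chi(H_3) = 1 - 3 = -2

-2


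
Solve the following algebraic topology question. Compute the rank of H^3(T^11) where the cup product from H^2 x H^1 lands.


Cup product: H^p x H^q -> H^{p+q}; here p+q = 2+1 = 3.
rank H^k(T^n) = C(n,k).
C(11,3) = 165

165


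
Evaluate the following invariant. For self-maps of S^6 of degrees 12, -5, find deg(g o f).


Degree is multiplicative under composition: deg(g o f) = deg(g) * deg(f).
= -5 * 12 = -60

-60


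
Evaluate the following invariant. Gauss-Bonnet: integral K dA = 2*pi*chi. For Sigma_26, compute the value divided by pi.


Gauss-Bonnet: integral K dA = 2*pi*chi(M).
chi(Sigma_26) = 2 - 2*26 = -50.
(integral K dA)/pi = 2*chi = 2*(-50) = -100

-100


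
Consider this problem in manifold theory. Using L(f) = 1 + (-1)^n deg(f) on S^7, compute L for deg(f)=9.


On S^7: L(f) = tr(f_0*) + (-1)^7 tr(f_7*) = 1 + (-1)^7 * deg(f).
L(f) = 1 + (-1)^7 * 9 = 1 + -9 = -8

-8


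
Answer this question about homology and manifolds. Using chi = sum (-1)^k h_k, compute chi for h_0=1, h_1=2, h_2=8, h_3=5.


Handles of index k contribute (-1)^k to chi (same as CW cells).
chi = (1) + (-2) + (8) + (-5) = 2

2


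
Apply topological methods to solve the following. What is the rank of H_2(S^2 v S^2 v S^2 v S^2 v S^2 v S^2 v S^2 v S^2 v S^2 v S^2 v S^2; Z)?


For a wedge of spheres, H_k (k>0) is free on one generator per sphere of dimension k.
Spheres of dimension 2: count = 11.
b_2 = 11

11


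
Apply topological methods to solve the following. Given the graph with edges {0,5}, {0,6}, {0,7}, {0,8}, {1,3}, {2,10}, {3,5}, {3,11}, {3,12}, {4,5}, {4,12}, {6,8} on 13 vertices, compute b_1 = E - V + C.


b_1 = E - V + (number of components).
E = 12, V = 13, components = 3.
b_1 = 12 - 13 + 3 = 2

2


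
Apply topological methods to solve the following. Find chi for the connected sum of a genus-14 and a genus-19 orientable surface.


chi(Sigma_14) = 2 - 2*14 = -26
chi(Sigma_19) = 2 - 2*19 = -36
For surfaces: chi(A#B) = chi(A) + chi(B) - 2.
chi = -26 + -36 - 2 = -64

-64


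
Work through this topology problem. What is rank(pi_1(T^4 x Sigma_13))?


pi_1(A x B) = pi_1(A) x pi_1(B); rank of abelianization = b_1.
b_1(T^4) = 4, b_1(Sigma_13) = 2*13 = 26.
b_1(product) = 4 + 26 = 30

30


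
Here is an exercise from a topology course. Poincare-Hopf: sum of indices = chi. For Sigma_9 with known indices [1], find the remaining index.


Poincare-Hopf: sum of indices = chi(M).
chi(Sigma_9) = 2 - 2*9 = -16.
Sum of known indices = 1.
x = chi - (sum known) = -16 - (1) = -17

-17


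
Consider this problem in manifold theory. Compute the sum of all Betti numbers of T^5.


b_k(T^5) = C(5,k), so the sum over k is sum_k C(5,k) = 2^5.
Total = 2^5 = 32

32


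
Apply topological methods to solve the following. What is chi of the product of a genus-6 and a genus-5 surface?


chi(Sigma_6) = 2 - 2*6 = -10
chi(Sigma_5) = 2 - 2*5 = -8
chi(product) = (-10) * (-8) = 80

80


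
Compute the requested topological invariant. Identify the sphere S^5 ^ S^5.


S^m ^ S^n = S^{m+n}.
k = 5 + 5 = 10

10


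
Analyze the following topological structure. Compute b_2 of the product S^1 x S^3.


Each S^d has Poincare polynomial 1 + t^d.
The product S^1 x S^3 has Poincare polynomial prod(1+t^d_i).
Expanding: b_0=1, b_1=1, b_3=1, b_4=1.
b_2 = 0

0


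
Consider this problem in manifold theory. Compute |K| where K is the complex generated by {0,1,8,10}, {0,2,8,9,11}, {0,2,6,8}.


Each maximal simplex on m vertices has 2^m - 1 nonempty faces.
Take the union (dedupe shared faces).
Total distinct faces = 51

51


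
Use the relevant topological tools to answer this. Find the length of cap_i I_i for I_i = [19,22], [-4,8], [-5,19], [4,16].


Intersection = [max(a_i), min(b_i)] = [19, 8].
Since 19 > 8, the intersection is empty.
Length = 0

0


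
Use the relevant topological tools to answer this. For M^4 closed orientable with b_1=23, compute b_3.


Poincare duality for closed orientable n-manifolds: b_k = b_{n-k}.
Here n = 4, so b_3 = b_1 = 23

23


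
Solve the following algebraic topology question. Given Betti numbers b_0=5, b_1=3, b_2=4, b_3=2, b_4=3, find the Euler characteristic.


chi = sum_k (-1)^k b_k.
= (5) + (-3) + (4) + (-2) + (3)
= 7

7


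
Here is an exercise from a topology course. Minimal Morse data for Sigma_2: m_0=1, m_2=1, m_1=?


A perfect Morse function has m_k = b_k.
For Sigma_2: b_0=1, b_1=2g=4, b_2=1.
Saddles m_1 = 2g = 4

4


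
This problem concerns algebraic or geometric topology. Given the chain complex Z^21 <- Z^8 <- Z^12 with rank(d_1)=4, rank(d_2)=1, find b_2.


rank H_k = rank(ker d_k) - rank(im d_{k+1}).
rank(ker d_2) = rank(C_2) - rank(d_2) = 12 - 1 = 11.
rank(im d_{2+1}) = 0.
rank H_2 = 11 - 0 = 11

11


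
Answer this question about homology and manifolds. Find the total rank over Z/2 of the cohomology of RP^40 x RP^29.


dim H^*(RP^n; Z/2) = n+1 (one Z/2 in each degree 0..n).
Total Betti number is multiplicative.
Total = (40+1) * (29+1) = 41 * 30 = 1230

1230


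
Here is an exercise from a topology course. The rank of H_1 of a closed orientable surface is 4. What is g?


For a closed orientable surface: b_1 = 2g.
4 = 2g
g = 4 / 2 = 2

2


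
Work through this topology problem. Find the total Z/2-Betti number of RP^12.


H^k(RP^12; Z/2) = Z/2 for each 0 <= k <= 12.
Total dimension = 12 + 1 = 13

13


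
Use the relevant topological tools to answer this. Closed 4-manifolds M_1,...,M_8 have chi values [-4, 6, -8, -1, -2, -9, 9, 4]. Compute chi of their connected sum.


For n-manifolds: chi(A#B) = chi(A) + chi(B) - chi(S^4).
chi(S^4) = 1 + (-1)^4 = 2.
chi(#) = (sum chi_i) - (8-1)*chi(S^4) = -5 - 7*2 = -19

-19


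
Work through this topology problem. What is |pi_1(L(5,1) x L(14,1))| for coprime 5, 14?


pi_1(X x Y) = pi_1(X) x pi_1(Y).
pi_1(L(5,1)) = Z/5, pi_1(L(14,1)) = Z/14.
|Z/5 x Z/14| = 5 * 14 = 70

70


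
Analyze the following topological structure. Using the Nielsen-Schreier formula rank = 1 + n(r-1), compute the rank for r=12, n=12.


Nielsen-Schreier: an index-n subgroup of F_r is free of rank 1 + n(r-1).
Equivalently: chi(cover) = n*chi(base); chi(vee_r S^1) = 1 - 12 = -11.
chi(E) = 12*(-11) = -132; rank = 1 - chi(E) = 1 - (-132) = 133.
rank = 1 + 12*(12-1) = 1 + 132 = 133

133


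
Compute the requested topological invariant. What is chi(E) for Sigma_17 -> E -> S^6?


chi(S^6) = 2 (n even), chi(Sigma_17) = 2 - 2*17 = -32.
chi(E) = 2 * (-32) = -64

-64


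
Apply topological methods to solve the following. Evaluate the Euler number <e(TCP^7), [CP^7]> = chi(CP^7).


For any closed oriented manifold, <e(TM),[M]> = chi(M).
chi(CP^7) = 7+1 = 8

8


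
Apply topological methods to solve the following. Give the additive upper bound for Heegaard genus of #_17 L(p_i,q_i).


Heegaard genus satisfies g(A#B) <= g(A) + g(B).
Each lens space has g = 1.
Upper bound: 17 * 1 = 17

17


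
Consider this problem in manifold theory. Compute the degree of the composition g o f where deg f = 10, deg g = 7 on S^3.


Degree is multiplicative under composition: deg(g o f) = deg(g) * deg(f).
= 7 * 10 = 70

70


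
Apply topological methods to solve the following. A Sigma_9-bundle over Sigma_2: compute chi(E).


For a fiber bundle F -> E -> B (with CW structure): chi(E) = chi(B) * chi(F).
chi(Sigma_2) = -2, chi(Sigma_9) = -16.
chi(E) = (-2) * (-16) = 32

32


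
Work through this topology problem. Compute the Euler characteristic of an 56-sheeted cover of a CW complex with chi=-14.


For a finite covering: chi(E) = (number of sheets) * chi(B).
chi(E) = 56 * (-14) = -784

-784


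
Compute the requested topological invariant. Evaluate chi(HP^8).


HP^8 has one cell in each dimension 0, 4, ..., 4*8 (8+1 cells, all even-dim).
chi = 8 + 1 = 9

9


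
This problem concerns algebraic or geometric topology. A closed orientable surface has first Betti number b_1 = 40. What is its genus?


For a closed orientable surface: b_1 = 2g.
40 = 2g
g = 40 / 2 = 20

20


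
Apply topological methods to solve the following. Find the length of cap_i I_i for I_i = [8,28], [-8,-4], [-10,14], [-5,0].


Intersection = [max(a_i), min(b_i)] = [8, -4].
Since 8 > -4, the intersection is empty.
Length = 0

0


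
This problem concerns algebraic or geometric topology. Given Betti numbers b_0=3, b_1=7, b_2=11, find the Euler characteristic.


chi = sum_k (-1)^k b_k.
= (3) + (-7) + (11)
= 7

7


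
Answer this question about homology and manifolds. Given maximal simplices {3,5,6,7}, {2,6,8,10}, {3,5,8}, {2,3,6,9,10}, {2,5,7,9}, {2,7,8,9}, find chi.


Enumerate all faces; f-vector: f_0=8, f_1=26, f_2=25, f_3=9, f_4=1.
chi = sum (-1)^k f_k = -1

-1


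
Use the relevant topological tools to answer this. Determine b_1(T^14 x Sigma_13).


pi_1(A x B) = pi_1(A) x pi_1(B); rank of abelianization = b_1.
b_1(T^14) = 14, b_1(Sigma_13) = 2*13 = 26.
b_1(product) = 14 + 26 = 40

40


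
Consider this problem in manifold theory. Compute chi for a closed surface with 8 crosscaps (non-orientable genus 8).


For a non-orientable closed surface with k crosscaps: chi = 2 - k.
Here k = 8.
chi = 2 - 8 = -6

-6


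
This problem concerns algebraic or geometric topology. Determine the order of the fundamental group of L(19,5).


pi_1(L(p,q)) = Z/pZ for any q coprime to p.
|pi_1(L(19,5))| = 19

19


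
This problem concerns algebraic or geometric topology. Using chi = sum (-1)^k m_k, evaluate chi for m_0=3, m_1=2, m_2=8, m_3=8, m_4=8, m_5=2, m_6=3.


Morse theory: chi(M) = sum_k (-1)^k m_k where m_k = #(index-k critical points).
= (3) + (-2) + (8) + (-8) + (8) + (-2) + (3) = 10

10


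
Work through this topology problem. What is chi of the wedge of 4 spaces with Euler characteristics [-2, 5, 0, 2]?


chi(A v B) = chi(A) + chi(B) - 1 (one point identified).
For 4 spaces: chi = (sum chi_i) - (4 - 1).
sum = 5; chi = 5 - 3 = 2

2


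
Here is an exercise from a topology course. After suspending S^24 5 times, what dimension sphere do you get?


Each suspension raises dimension by 1: Sigma S^n = S^{n+1}.
Sigma^5 S^24 = S^{24+5} = S^29

29


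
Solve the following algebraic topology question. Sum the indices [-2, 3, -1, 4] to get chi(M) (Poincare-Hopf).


Poincare-Hopf: chi(M) = sum of indices of zeros.
chi = (-2) + (3) + (-1) + (4) = 4

4


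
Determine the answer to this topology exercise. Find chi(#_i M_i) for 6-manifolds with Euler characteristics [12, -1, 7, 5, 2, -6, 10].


For n-manifolds: chi(A#B) = chi(A) + chi(B) - chi(S^6).
chi(S^6) = 1 + (-1)^6 = 2.
chi(#) = (sum chi_i) - (7-1)*chi(S^6) = 29 - 6*2 = 17

17


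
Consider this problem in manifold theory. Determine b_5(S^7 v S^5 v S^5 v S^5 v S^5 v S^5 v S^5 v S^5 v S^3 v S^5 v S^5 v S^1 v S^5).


For a wedge of spheres, H_k (k>0) is free on one generator per sphere of dimension k.
Spheres of dimension 5: count = 10.
b_5 = 10

10


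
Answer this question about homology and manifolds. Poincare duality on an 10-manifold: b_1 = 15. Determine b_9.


Poincare duality for closed orientable n-manifolds: b_k = b_{n-k}.
Here n = 10, so b_9 = b_1 = 15

15


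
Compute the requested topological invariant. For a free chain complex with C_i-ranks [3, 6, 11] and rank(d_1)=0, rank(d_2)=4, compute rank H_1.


rank H_k = rank(ker d_k) - rank(im d_{k+1}).
rank(ker d_1) = rank(C_1) - rank(d_1) = 6 - 0 = 6.
rank(im d_{1+1}) = 4.
rank H_1 = 6 - 4 = 2

2


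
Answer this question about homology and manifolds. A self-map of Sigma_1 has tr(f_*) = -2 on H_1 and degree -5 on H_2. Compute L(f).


L(f) = tr(f_0*) - tr(f_1*) + tr(f_2*).
= 1 - (-2) + (-5)
= -2

-2


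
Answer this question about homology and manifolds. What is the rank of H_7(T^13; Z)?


By the Kunneth formula, b_k(T^n) = C(n,k).
b_7(T^13) = C(13,7).
C(13,7) = 13!/(7!*6!) = 1716

1716


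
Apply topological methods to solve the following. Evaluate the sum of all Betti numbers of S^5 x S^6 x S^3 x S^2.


Total Betti number is multiplicative under products.
Each S^d (d>=1) has total Betti number 2.
There are 4 sphere factors.
Total = 2^4 = 16

16


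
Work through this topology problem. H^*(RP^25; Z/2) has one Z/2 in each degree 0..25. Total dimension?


H^k(RP^25; Z/2) = Z/2 for each 0 <= k <= 25.
Total dimension = 25 + 1 = 26

26


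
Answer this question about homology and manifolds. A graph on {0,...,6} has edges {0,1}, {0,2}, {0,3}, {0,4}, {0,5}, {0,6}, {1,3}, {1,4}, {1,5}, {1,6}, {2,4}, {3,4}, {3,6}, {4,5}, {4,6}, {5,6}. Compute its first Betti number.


b_1 = E - V + (number of components).
E = 16, V = 7, components = 1.
b_1 = 16 - 7 + 1 = 10

10


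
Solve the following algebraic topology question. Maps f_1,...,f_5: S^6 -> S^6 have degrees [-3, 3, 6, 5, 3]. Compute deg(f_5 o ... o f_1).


Degree is multiplicative: deg(composition) = product of degrees.
= (-3) * (3) * (6) * (5) * (3) = -810

-810


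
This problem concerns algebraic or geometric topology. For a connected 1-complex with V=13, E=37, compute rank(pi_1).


For a connected graph: rank(pi_1) = b_1 = E - V + 1 = 1 - chi.
chi = V - E = 13 - 37 = -24.
rank = 1 - (-24) = 37 - 13 + 1 = 25

25


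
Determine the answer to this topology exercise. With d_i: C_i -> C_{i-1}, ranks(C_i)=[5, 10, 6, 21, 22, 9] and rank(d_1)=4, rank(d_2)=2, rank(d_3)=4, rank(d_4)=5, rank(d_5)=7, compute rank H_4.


rank H_k = rank(ker d_k) - rank(im d_{k+1}).
rank(ker d_4) = rank(C_4) - rank(d_4) = 22 - 5 = 17.
rank(im d_{4+1}) = 7.
rank H_4 = 17 - 7 = 10

10


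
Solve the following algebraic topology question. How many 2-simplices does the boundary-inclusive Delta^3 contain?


Delta^3 has 3+1 vertices. A 2-face is a choice of 2+1 vertices.
f_2 = C(3+1, 2+1) = C(4,3) = 4

4


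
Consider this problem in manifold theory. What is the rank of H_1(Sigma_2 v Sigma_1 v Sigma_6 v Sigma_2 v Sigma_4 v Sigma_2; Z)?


For a wedge X v Y: reduced H_k(X v Y) = H_k(X) + H_k(Y).
Each Sigma_g contributes b_1 = 2g.
b_1 = 4 + 2 + 12 + 4 + 8 + 4 = 34

34


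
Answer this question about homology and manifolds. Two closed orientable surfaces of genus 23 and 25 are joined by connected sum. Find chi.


chi(Sigma_23) = 2 - 2*23 = -44
chi(Sigma_25) = 2 - 2*25 = -48
For surfaces: chi(A#B) = chi(A) + chi(B) - 2.
chi = -44 + -48 - 2 = -94

-94


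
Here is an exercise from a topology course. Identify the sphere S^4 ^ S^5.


S^m ^ S^n = S^{m+n}.
k = 4 + 5 = 9

9


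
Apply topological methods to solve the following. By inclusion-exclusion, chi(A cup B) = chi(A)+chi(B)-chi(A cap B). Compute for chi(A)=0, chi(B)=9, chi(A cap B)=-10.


chi(A cup B) = chi(A) + chi(B) - chi(A cap B)
= 0 + (9) - (-10)
= 19

19


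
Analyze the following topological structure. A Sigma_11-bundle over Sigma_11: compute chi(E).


For a fiber bundle F -> E -> B (with CW structure): chi(E) = chi(B) * chi(F).
chi(Sigma_11) = -20, chi(Sigma_11) = -20.
chi(E) = (-20) * (-20) = 400

400


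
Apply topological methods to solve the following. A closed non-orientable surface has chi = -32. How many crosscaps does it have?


chi = 2 - k for closed non-orientable surfaces with k crosscaps.
-32 = 2 - k
k = 2 - (-32) = 34

34


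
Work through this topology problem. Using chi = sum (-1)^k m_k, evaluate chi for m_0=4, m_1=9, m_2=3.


Morse theory: chi(M) = sum_k (-1)^k m_k where m_k = #(index-k critical points).
= (4) + (-9) + (3) = -2

-2


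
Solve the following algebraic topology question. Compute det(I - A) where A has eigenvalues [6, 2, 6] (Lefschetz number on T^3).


For a torus self-map: L(f) = det(I - A) where A acts on H_1.
L(f) = (1-6) * (1-2) * (1-6) = -5 * -1 * -5 = -25

-25


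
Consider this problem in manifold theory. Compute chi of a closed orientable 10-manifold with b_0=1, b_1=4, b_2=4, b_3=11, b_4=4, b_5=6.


By Poincare duality b_k = b_{10-k}, so full Betti numbers: b_0=1, b_1=4, b_2=4, b_3=11, b_4=4, b_5=6, b_6=4, b_7=11, b_8=4, b_9=4, b_10=1.
chi = sum (-1)^k b_k = -18

-18


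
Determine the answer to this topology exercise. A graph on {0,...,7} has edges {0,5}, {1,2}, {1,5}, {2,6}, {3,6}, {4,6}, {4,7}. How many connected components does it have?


Run DFS/union-find over 8 vertices.
V = 8, E = 7.
Number of components = 1

1


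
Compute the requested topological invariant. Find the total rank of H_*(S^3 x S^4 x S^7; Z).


Total Betti number is multiplicative under products.
Each S^d (d>=1) has total Betti number 2.
There are 3 sphere factors.
Total = 2^3 = 8

8


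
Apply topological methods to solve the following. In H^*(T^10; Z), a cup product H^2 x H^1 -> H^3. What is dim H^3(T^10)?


Cup product: H^p x H^q -> H^{p+q}; here p+q = 2+1 = 3.
rank H^k(T^n) = C(n,k).
C(10,3) = 120

120


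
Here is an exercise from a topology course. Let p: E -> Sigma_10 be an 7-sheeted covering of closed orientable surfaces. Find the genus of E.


For an n-sheeted cover: chi(E) = n * chi(B).
chi(Sigma_10) = 2 - 2*10 = -18.
chi(E) = 7 * (-18) = -126.
genus(E) = (2 - chi(E))/2 = (2 - (-126))/2 = 128/2 = 64

64


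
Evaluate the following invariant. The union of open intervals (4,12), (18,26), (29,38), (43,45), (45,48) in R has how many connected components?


Sort and merge overlapping open intervals.
Merged: (4,12), (18,26), (29,38), (43,45), (45,48).
Number of components = 5

5


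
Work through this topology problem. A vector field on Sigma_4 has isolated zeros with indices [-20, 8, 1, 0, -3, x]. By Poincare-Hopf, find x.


Poincare-Hopf: sum of indices = chi(M).
chi(Sigma_4) = 2 - 2*4 = -6.
Sum of known indices = -14.
x = chi - (sum known) = -6 - (-14) = 8

8


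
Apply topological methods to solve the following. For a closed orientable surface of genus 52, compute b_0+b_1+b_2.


For Sigma_52: b_0 = 1, b_1 = 2g = 104, b_2 = 1.
Total = 1 + 104 + 1 = 106

106


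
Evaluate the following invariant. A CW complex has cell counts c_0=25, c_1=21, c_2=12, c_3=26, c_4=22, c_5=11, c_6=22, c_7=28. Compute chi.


chi = sum_k (-1)^k c_k.
= (-1)^0*25 + (-1)^1*21 + (-1)^2*12 + (-1)^3*26 + (-1)^4*22 + (-1)^5*11 + (-1)^6*22 + (-1)^7*28
= (25) + (-21) + (12) + (-26) + (22) + (-11) + (22) + (-28)
= -5

-5


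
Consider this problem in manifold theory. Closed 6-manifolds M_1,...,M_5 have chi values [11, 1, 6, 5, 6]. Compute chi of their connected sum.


For n-manifolds: chi(A#B) = chi(A) + chi(B) - chi(S^6).
chi(S^6) = 1 + (-1)^6 = 2.
chi(#) = (sum chi_i) - (5-1)*chi(S^6) = 29 - 4*2 = 21

21


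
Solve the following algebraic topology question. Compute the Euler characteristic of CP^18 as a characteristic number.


For any closed oriented manifold, <e(TM),[M]> = chi(M).
chi(CP^18) = 18+1 = 19

19


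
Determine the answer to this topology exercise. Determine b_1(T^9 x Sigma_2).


pi_1(A x B) = pi_1(A) x pi_1(B); rank of abelianization = b_1.
b_1(T^9) = 9, b_1(Sigma_2) = 2*2 = 4.
b_1(product) = 9 + 4 = 13

13


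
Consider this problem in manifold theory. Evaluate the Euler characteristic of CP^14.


CP^14 has one cell in each even dimension 0, 2, ..., 2*14 (14+1 cells total).
All cells are even-dimensional, so chi = number of cells.
chi = 14 + 1 = 15

15


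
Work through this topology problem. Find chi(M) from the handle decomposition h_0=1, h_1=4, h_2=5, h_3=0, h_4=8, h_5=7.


Handles of index k contribute (-1)^k to chi (same as CW cells).
chi = (1) + (-4) + (5) + (0) + (8) + (-7) = 3

3


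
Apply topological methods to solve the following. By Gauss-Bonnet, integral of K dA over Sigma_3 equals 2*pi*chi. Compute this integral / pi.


Gauss-Bonnet: integral K dA = 2*pi*chi(M).
chi(Sigma_3) = 2 - 2*3 = -4.
(integral K dA)/pi = 2*chi = 2*(-4) = -8

-8


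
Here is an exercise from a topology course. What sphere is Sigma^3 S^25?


Each suspension raises dimension by 1: Sigma S^n = S^{n+1}.
Sigma^3 S^25 = S^{25+3} = S^28

28


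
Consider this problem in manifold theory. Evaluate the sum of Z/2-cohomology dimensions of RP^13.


H^k(RP^13; Z/2) = Z/2 for each 0 <= k <= 13.
Total dimension = 13 + 1 = 14

14


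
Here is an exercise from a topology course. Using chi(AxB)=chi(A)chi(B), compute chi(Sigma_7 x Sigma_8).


chi(Sigma_7) = 2 - 2*7 = -12
chi(Sigma_8) = 2 - 2*8 = -14
chi(product) = (-12) * (-14) = 168

168


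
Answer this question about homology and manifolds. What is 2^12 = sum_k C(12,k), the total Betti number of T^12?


b_k(T^12) = C(12,k), so the sum over k is sum_k C(12,k) = 2^12.
Total = 2^12 = 4096

4096


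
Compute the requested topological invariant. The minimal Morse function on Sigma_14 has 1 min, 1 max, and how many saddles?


A perfect Morse function has m_k = b_k.
For Sigma_14: b_0=1, b_1=2g=28, b_2=1.
Saddles m_1 = 2g = 28

28


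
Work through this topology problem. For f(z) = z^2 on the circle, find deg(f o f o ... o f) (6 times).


deg(f) = 2. Degree is multiplicative: deg(f^6) = (deg f)^6.
deg(f^6) = (2)^6 = 64

64


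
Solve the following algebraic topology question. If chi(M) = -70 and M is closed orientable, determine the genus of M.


chi = 2 - 2g for closed orientable surfaces.
-70 = 2 - 2g
2g = 2 - (-70) = 72
g = 36

36


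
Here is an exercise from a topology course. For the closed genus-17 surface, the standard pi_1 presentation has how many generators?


Standard presentation: pi_1(Sigma_g) = <a_1,b_1,...,a_g,b_g | [a_1,b_1]...[a_g,b_g] = 1>.
Number of generators = 2g = 2*17 = 34

34


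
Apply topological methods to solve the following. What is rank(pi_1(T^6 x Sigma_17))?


pi_1(A x B) = pi_1(A) x pi_1(B); rank of abelianization = b_1.
b_1(T^6) = 6, b_1(Sigma_17) = 2*17 = 34.
b_1(product) = 6 + 34 = 40

40


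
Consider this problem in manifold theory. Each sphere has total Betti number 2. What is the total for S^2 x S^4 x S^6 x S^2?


Total Betti number is multiplicative under products.
Each S^d (d>=1) has total Betti number 2.
There are 4 sphere factors.
Total = 2^4 = 16

16


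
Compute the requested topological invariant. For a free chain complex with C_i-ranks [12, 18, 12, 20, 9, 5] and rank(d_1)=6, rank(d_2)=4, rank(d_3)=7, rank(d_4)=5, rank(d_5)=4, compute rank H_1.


rank H_k = rank(ker d_k) - rank(im d_{k+1}).
rank(ker d_1) = rank(C_1) - rank(d_1) = 18 - 6 = 12.
rank(im d_{1+1}) = 4.
rank H_1 = 12 - 4 = 8

8


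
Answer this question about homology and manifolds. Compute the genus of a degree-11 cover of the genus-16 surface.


For an n-sheeted cover: chi(E) = n * chi(B).
chi(Sigma_16) = 2 - 2*16 = -30.
chi(E) = 11 * (-30) = -330.
genus(E) = (2 - chi(E))/2 = (2 - (-330))/2 = 332/2 = 166

166


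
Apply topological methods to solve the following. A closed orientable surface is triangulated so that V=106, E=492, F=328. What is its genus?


chi = V - E + F = 106 - 492 + 328 = -58
For orientable closed surface: chi = 2 - 2g, so g = (2 - chi)/2.
g = (2 - (-58)) / 2 = 60 / 2 = 30

30


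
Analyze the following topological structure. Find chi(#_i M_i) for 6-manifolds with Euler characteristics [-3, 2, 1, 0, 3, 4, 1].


For n-manifolds: chi(A#B) = chi(A) + chi(B) - chi(S^6).
chi(S^6) = 1 + (-1)^6 = 2.
chi(#) = (sum chi_i) - (7-1)*chi(S^6) = 8 - 6*2 = -4

-4


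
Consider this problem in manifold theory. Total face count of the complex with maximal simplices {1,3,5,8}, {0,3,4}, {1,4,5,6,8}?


Each maximal simplex on m vertices has 2^m - 1 nonempty faces.
Take the union (dedupe shared faces).
Total distinct faces = 44

44
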